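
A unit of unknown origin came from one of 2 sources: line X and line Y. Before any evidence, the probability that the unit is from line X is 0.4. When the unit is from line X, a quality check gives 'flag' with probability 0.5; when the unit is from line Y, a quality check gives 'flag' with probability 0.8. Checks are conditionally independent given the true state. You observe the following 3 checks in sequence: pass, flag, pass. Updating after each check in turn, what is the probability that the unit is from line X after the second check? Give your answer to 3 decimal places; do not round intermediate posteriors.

Apply Bayes' rule sequentially, carrying P(line X) forward.
After 'pass': P(line X) = 0.5·0.4000 / (0.5·0.4000 + 0.2·0.6000) ≈ 0.6250
After 'flag': P(line X) = 0.5·0.6250 / (0.5·0.6250 + 0.8·0.3750) ≈ 0.5102

0.510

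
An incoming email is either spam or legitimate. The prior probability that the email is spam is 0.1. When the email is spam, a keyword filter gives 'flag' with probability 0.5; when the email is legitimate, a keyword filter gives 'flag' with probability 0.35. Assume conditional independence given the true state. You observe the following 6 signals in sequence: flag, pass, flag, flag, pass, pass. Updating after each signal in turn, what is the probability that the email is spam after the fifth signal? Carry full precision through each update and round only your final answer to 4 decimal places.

0.1608

Each posterior becomes the prior for the next update.
After 'flag': P(spam) = 0.5·0.1000 / (0.5·0.1000 + 0.35·0.9000) ≈ 0.1370
After 'pass': P(spam) = 0.5·0.1370 / (0.5·0.1370 + 0.65·0.8630) ≈ 0.1088
After 'flag': P(spam) = 0.5·0.1088 / (0.5·0.1088 + 0.35·0.8912) ≈ 0.1485
After 'flag': P(spam) = 0.5·0.1485 / (0.5·0.1485 + 0.35·0.8515) ≈ 0.1995
After 'pass': P(spam) = 0.5·0.1995 / (0.5·0.1995 + 0.65·0.8005) ≈ 0.1608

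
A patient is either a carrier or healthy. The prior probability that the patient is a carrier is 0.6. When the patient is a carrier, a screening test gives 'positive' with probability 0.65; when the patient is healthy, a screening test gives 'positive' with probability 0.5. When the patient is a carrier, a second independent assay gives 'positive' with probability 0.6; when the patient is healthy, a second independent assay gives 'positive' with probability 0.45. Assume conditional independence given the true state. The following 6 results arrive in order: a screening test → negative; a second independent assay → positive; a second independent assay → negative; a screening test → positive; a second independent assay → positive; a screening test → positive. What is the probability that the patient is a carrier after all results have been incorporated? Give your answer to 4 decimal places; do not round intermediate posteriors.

0.6964

Each posterior becomes the prior for the next update.
After a screening test='negative': P(carrier) = 0.35·0.6000 / (0.35·0.6000 + 0.5·0.4000) ≈ 0.5122
After a second independent assay='positive': P(carrier) = 0.6·0.5122 / (0.6·0.5122 + 0.45·0.4878) ≈ 0.5833
After a second independent assay='negative': P(carrier) = 0.4·0.5833 / (0.4·0.5833 + 0.55·0.4167) ≈ 0.5045
After a screening test='positive': P(carrier) = 0.65·0.5045 / (0.65·0.5045 + 0.5·0.4955) ≈ 0.5696
After a second independent assay='positive': P(carrier) = 0.6·0.5696 / (0.6·0.5696 + 0.45·0.4304) ≈ 0.6383
After a screening test='positive': P(carrier) = 0.65·0.6383 / (0.65·0.6383 + 0.5·0.3617) ≈ 0.6964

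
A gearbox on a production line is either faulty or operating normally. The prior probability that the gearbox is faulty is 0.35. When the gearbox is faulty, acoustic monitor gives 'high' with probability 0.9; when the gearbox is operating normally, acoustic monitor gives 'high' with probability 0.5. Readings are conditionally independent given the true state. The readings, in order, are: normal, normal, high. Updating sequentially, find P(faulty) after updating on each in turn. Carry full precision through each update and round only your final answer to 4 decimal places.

0.0373

Apply Bayes' rule sequentially, carrying P(faulty) forward.
After 'normal': P(faulty) = 0.1·0.3500 / (0.1·0.3500 + 0.5·0.6500) ≈ 0.0972
After 'normal': P(faulty) = 0.1·0.0972 / (0.1·0.0972 + 0.5·0.9028) ≈ 0.0211
After 'high': P(faulty) = 0.9·0.0211 / (0.9·0.0211 + 0.5·0.9789) ≈ 0.0373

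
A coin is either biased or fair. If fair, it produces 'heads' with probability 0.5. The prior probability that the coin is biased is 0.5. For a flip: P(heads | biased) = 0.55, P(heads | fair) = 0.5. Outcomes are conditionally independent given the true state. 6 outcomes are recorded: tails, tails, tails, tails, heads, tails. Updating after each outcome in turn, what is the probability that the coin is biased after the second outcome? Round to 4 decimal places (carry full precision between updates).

After 'tails': P(biased) = 0.45·0.5000 / (0.45·0.5000 + 0.5·0.5000) ≈ 0.4737
After 'tails': P(biased) = 0.45·0.4737 / (0.45·0.4737 + 0.5·0.5263) ≈ 0.4475

0.4475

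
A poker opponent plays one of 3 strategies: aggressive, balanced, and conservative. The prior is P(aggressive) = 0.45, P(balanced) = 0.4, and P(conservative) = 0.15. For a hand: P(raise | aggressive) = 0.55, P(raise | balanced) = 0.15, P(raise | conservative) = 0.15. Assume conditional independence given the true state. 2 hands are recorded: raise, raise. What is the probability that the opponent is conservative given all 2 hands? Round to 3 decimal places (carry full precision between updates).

0.023

Apply Bayes' rule sequentially, carrying P(conservative) forward.
After 'raise': normaliser = 0.55·0.4500 + 0.15·0.4000 + 0.15·0.1500; P(aggressive) ≈ 0.7500, P(balanced) ≈ 0.1818, P(conservative) ≈ 0.0682
After 'raise': normaliser = 0.55·0.7500 + 0.15·0.1818 + 0.15·0.0682; P(aggressive) ≈ 0.9167, P(balanced) ≈ 0.0606, P(conservative) ≈ 0.0227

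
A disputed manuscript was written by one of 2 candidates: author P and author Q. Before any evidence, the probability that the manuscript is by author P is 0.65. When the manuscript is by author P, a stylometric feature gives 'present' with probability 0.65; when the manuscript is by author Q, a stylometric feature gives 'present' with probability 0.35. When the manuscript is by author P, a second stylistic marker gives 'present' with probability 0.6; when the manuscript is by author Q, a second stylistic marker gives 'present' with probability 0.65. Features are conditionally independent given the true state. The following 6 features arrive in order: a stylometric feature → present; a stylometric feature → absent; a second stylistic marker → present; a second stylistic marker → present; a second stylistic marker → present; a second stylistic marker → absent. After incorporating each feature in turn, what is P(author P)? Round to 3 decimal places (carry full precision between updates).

After a stylometric feature='present': P(author P) = 0.65·0.6500 / (0.65·0.6500 + 0.35·0.3500) ≈ 0.7752
After a stylometric feature='absent': P(author P) = 0.35·0.7752 / (0.35·0.7752 + 0.65·0.2248) ≈ 0.6500
After a second stylistic marker='present': P(author P) = 0.6·0.6500 / (0.6·0.6500 + 0.65·0.3500) ≈ 0.6316
After a second stylistic marker='present': P(author P) = 0.6·0.6316 / (0.6·0.6316 + 0.65·0.3684) ≈ 0.6128
After a second stylistic marker='present': P(author P) = 0.6·0.6128 / (0.6·0.6128 + 0.65·0.3872) ≈ 0.5936
After a second stylistic marker='absent': P(author P) = 0.4·0.5936 / (0.4·0.5936 + 0.35·0.4064) ≈ 0.6254

0.625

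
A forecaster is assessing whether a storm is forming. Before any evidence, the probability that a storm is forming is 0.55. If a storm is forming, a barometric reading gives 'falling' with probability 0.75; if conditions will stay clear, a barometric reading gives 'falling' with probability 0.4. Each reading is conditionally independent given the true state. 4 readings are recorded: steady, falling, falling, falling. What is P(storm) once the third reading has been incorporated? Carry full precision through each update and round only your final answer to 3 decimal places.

0.642

After 'steady': P(storm) = 0.25·0.5500 / (0.25·0.5500 + 0.6·0.4500) ≈ 0.3374
After 'falling': P(storm) = 0.75·0.3374 / (0.75·0.3374 + 0.4·0.6626) ≈ 0.4885
After 'falling': P(storm) = 0.75·0.4885 / (0.75·0.4885 + 0.4·0.5115) ≈ 0.6416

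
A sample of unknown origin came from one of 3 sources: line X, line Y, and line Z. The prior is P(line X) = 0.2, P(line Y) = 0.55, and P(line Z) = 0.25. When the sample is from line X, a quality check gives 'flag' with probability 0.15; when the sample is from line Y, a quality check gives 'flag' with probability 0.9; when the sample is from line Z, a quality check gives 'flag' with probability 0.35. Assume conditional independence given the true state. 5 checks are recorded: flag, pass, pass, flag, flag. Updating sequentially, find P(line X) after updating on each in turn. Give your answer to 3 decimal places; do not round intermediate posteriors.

After 'flag': normaliser = 0.15·0.2000 + 0.9·0.5500 + 0.35·0.2500; P(line X) ≈ 0.0490, P(line Y) ≈ 0.8082, P(line Z) ≈ 0.1429
After 'pass': normaliser = 0.85·0.0490 + 0.1·0.8082 + 0.65·0.1429; P(line X) ≈ 0.1934, P(line Y) ≈ 0.3754, P(line Z) ≈ 0.4313
After 'pass': normaliser = 0.85·0.1934 + 0.1·0.3754 + 0.65·0.4313; P(line X) ≈ 0.3408, P(line Y) ≈ 0.0778, P(line Z) ≈ 0.5813
After 'flag': normaliser = 0.15·0.3408 + 0.9·0.0778 + 0.35·0.5813; P(line X) ≈ 0.1575, P(line Y) ≈ 0.2158, P(line Z) ≈ 0.6267
After 'flag': normaliser = 0.15·0.1575 + 0.9·0.2158 + 0.35·0.6267; P(line X) ≈ 0.0540, P(line Y) ≈ 0.4442, P(line Z) ≈ 0.5017

0.054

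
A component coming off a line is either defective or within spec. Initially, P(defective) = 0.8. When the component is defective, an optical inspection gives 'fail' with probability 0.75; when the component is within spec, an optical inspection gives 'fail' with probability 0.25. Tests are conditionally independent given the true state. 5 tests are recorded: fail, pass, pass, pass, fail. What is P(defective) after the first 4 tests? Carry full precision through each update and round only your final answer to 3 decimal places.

Apply Bayes' rule sequentially, carrying P(defective) forward.
After 'fail': P(defective) = 0.75·0.8000 / (0.75·0.8000 + 0.25·0.2000) ≈ 0.9231
After 'pass': P(defective) = 0.25·0.9231 / (0.25·0.9231 + 0.75·0.0769) ≈ 0.8000
After 'pass': P(defective) = 0.25·0.8000 / (0.25·0.8000 + 0.75·0.2000) ≈ 0.5714
After 'pass': P(defective) = 0.25·0.5714 / (0.25·0.5714 + 0.75·0.4286) ≈ 0.3077

0.308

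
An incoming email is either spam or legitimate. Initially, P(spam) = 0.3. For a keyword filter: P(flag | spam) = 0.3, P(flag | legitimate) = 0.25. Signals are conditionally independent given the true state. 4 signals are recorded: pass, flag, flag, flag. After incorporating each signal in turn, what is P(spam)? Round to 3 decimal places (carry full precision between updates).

0.409

After 'pass': P(spam) = 0.7·0.3000 / (0.7·0.3000 + 0.75·0.7000) ≈ 0.2857
After 'flag': P(spam) = 0.3·0.2857 / (0.3·0.2857 + 0.25·0.7143) ≈ 0.3243
After 'flag': P(spam) = 0.3·0.3243 / (0.3·0.3243 + 0.25·0.6757) ≈ 0.3655
After 'flag': P(spam) = 0.3·0.3655 / (0.3·0.3655 + 0.25·0.6345) ≈ 0.4087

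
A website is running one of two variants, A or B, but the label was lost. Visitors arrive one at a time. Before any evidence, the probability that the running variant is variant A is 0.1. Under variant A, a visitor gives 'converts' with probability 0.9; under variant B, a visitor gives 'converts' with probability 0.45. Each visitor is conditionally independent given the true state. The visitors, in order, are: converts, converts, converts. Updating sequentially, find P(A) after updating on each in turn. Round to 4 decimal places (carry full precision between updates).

0.4706

After 'converts': P(A) = 0.9·0.1000 / (0.9·0.1000 + 0.45·0.9000) ≈ 0.1818
After 'converts': P(A) = 0.9·0.1818 / (0.9·0.1818 + 0.45·0.8182) ≈ 0.3077
After 'converts': P(A) = 0.9·0.3077 / (0.9·0.3077 + 0.45·0.6923) ≈ 0.4706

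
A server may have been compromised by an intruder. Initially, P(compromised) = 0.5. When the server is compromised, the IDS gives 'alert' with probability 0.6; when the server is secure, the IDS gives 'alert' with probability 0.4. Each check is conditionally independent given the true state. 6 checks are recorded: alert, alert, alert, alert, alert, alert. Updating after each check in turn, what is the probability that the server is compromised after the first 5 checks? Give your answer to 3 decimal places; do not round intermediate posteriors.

Each posterior becomes the prior for the next update.
After 'alert': P(compromised) = 0.6·0.5000 / (0.6·0.5000 + 0.4·0.5000) ≈ 0.6000
After 'alert': P(compromised) = 0.6·0.6000 / (0.6·0.6000 + 0.4·0.4000) ≈ 0.6923
After 'alert': P(compromised) = 0.6·0.6923 / (0.6·0.6923 + 0.4·0.3077) ≈ 0.7714
After 'alert': P(compromised) = 0.6·0.7714 / (0.6·0.7714 + 0.4·0.2286) ≈ 0.8351
After 'alert': P(compromised) = 0.6·0.8351 / (0.6·0.8351 + 0.4·0.1649) ≈ 0.8836

0.884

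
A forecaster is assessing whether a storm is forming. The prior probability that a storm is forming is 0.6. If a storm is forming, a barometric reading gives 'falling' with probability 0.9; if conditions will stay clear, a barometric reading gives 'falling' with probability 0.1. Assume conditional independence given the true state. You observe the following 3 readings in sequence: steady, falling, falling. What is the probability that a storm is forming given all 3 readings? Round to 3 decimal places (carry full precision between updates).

Apply Bayes' rule sequentially, carrying P(storm) forward.
After 'steady': P(storm) = 0.1·0.6000 / (0.1·0.6000 + 0.9·0.4000) ≈ 0.1429
After 'falling': P(storm) = 0.9·0.1429 / (0.9·0.1429 + 0.1·0.8571) ≈ 0.6000
After 'falling': P(storm) = 0.9·0.6000 / (0.9·0.6000 + 0.1·0.4000) ≈ 0.9310

0.931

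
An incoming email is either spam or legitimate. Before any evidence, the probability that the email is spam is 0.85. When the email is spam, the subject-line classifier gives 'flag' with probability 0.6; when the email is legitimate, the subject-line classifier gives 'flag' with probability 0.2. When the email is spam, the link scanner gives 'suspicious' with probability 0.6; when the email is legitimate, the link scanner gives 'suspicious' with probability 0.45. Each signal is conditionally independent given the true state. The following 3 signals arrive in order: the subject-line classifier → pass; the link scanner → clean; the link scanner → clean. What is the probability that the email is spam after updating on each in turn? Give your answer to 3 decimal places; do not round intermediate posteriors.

After the subject-line classifier='pass': P(spam) = 0.4·0.8500 / (0.4·0.8500 + 0.8·0.1500) ≈ 0.7391
After the link scanner='clean': P(spam) = 0.4·0.7391 / (0.4·0.7391 + 0.55·0.2609) ≈ 0.6733
After the link scanner='clean': P(spam) = 0.4·0.6733 / (0.4·0.6733 + 0.55·0.3267) ≈ 0.5998

0.600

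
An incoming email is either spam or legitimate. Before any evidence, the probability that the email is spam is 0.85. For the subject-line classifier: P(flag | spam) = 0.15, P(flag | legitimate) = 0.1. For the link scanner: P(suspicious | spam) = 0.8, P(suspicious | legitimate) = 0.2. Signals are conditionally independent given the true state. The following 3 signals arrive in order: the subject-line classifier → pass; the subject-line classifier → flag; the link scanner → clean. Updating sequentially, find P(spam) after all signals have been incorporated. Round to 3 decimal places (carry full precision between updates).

After the subject-line classifier='pass': P(spam) = 0.85·0.8500 / (0.85·0.8500 + 0.9·0.1500) ≈ 0.8426
After the subject-line classifier='flag': P(spam) = 0.15·0.8426 / (0.15·0.8426 + 0.1·0.1574) ≈ 0.8892
After the link scanner='clean': P(spam) = 0.2·0.8892 / (0.2·0.8892 + 0.8·0.1108) ≈ 0.6674

0.667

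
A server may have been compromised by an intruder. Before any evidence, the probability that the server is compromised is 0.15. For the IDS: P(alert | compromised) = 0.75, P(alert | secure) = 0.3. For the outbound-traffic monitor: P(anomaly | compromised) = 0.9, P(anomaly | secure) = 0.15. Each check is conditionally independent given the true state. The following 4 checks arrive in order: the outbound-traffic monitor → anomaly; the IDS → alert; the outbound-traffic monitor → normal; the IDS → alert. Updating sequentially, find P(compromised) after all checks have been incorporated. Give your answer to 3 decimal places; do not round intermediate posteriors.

0.438

After the outbound-traffic monitor='anomaly': P(compromised) = 0.9·0.1500 / (0.9·0.1500 + 0.15·0.8500) ≈ 0.5143
After the IDS='alert': P(compromised) = 0.75·0.5143 / (0.75·0.5143 + 0.3·0.4857) ≈ 0.7258
After the outbound-traffic monitor='normal': P(compromised) = 0.1·0.7258 / (0.1·0.7258 + 0.85·0.2742) ≈ 0.2375
After the IDS='alert': P(compromised) = 0.75·0.2375 / (0.75·0.2375 + 0.3·0.7625) ≈ 0.4377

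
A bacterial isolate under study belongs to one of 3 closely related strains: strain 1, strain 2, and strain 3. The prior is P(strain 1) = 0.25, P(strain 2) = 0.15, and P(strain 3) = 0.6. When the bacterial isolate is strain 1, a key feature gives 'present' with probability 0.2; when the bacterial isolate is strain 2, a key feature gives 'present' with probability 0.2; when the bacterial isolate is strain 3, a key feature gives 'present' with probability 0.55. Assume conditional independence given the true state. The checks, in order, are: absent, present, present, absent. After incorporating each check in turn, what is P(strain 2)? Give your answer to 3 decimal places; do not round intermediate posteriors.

After 'absent': normaliser = 0.8·0.2500 + 0.8·0.1500 + 0.45·0.6000; P(strain 1) ≈ 0.3390, P(strain 2) ≈ 0.2034, P(strain 3) ≈ 0.4576
After 'present': normaliser = 0.2·0.3390 + 0.2·0.2034 + 0.55·0.4576; P(strain 1) ≈ 0.1882, P(strain 2) ≈ 0.1129, P(strain 3) ≈ 0.6988
After 'present': normaliser = 0.2·0.1882 + 0.2·0.1129 + 0.55·0.6988; P(strain 1) ≈ 0.0847, P(strain 2) ≈ 0.0508, P(strain 3) ≈ 0.8645
After 'absent': normaliser = 0.8·0.0847 + 0.8·0.0508 + 0.45·0.8645; P(strain 1) ≈ 0.1362, P(strain 2) ≈ 0.0817, P(strain 3) ≈ 0.7821

0.082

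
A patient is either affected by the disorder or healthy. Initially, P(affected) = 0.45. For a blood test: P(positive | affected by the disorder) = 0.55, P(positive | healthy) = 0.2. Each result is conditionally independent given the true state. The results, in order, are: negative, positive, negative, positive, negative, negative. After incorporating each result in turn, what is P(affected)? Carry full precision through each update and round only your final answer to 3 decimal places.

0.383

After 'negative': P(affected) = 0.45·0.4500 / (0.45·0.4500 + 0.8·0.5500) ≈ 0.3152
After 'positive': P(affected) = 0.55·0.3152 / (0.55·0.3152 + 0.2·0.6848) ≈ 0.5586
After 'negative': P(affected) = 0.45·0.5586 / (0.45·0.5586 + 0.8·0.4414) ≈ 0.4159
After 'positive': P(affected) = 0.55·0.4159 / (0.55·0.4159 + 0.2·0.5841) ≈ 0.6619
After 'negative': P(affected) = 0.45·0.6619 / (0.45·0.6619 + 0.8·0.3381) ≈ 0.5241
After 'negative': P(affected) = 0.45·0.5241 / (0.45·0.5241 + 0.8·0.4759) ≈ 0.3825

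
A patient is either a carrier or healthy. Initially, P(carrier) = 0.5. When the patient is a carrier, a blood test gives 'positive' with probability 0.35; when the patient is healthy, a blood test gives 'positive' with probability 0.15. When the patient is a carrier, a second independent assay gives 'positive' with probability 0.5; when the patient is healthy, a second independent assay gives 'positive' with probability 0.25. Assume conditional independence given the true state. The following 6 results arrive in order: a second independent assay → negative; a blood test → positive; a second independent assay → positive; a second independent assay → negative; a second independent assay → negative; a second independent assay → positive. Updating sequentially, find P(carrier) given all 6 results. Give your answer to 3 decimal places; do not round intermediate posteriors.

0.734

After a second independent assay='negative': P(carrier) = 0.5·0.5000 / (0.5·0.5000 + 0.75·0.5000) ≈ 0.4000
After a blood test='positive': P(carrier) = 0.35·0.4000 / (0.35·0.4000 + 0.15·0.6000) ≈ 0.6087
After a second independent assay='positive': P(carrier) = 0.5·0.6087 / (0.5·0.6087 + 0.25·0.3913) ≈ 0.7568
After a second independent assay='negative': P(carrier) = 0.5·0.7568 / (0.5·0.7568 + 0.75·0.2432) ≈ 0.6747
After a second independent assay='negative': P(carrier) = 0.5·0.6747 / (0.5·0.6747 + 0.75·0.3253) ≈ 0.5803
After a second independent assay='positive': P(carrier) = 0.5·0.5803 / (0.5·0.5803 + 0.25·0.4197) ≈ 0.7344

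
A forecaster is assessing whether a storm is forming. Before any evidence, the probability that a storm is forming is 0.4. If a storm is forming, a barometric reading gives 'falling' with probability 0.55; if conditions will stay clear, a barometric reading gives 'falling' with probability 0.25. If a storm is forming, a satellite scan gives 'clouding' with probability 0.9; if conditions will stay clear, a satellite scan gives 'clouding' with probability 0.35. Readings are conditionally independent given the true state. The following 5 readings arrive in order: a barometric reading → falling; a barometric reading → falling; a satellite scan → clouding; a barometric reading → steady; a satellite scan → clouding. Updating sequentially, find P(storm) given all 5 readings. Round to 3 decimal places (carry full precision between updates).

After a barometric reading='falling': P(storm) = 0.55·0.4000 / (0.55·0.4000 + 0.25·0.6000) ≈ 0.5946
After a barometric reading='falling': P(storm) = 0.55·0.5946 / (0.55·0.5946 + 0.25·0.4054) ≈ 0.7634
After a satellite scan='clouding': P(storm) = 0.9·0.7634 / (0.9·0.7634 + 0.35·0.2366) ≈ 0.8924
After a barometric reading='steady': P(storm) = 0.45·0.8924 / (0.45·0.8924 + 0.75·0.1076) ≈ 0.8327
After a satellite scan='clouding': P(storm) = 0.9·0.8327 / (0.9·0.8327 + 0.35·0.1673) ≈ 0.9275

0.928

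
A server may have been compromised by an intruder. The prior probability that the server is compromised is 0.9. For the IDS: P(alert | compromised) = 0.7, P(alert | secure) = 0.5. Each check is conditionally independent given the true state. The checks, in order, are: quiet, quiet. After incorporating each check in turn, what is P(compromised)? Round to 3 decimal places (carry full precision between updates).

0.764

After 'quiet': P(compromised) = 0.3·0.9000 / (0.3·0.9000 + 0.5·0.1000) ≈ 0.8438
After 'quiet': P(compromised) = 0.3·0.8438 / (0.3·0.8438 + 0.5·0.1562) ≈ 0.7642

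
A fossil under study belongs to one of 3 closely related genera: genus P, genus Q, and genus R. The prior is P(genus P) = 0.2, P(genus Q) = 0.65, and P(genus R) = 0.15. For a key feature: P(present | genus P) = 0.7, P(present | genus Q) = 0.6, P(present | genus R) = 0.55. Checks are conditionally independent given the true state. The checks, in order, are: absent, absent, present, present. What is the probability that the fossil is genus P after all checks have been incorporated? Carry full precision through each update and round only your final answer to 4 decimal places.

0.1591

After 'absent': normaliser = 0.3·0.2000 + 0.4·0.6500 + 0.45·0.1500; P(genus P) ≈ 0.1548, P(genus Q) ≈ 0.6710, P(genus R) ≈ 0.1742
After 'absent': normaliser = 0.3·0.1548 + 0.4·0.6710 + 0.45·0.1742; P(genus P) ≈ 0.1181, P(genus Q) ≈ 0.6825, P(genus R) ≈ 0.1993
After 'present': normaliser = 0.7·0.1181 + 0.6·0.6825 + 0.55·0.1993; P(genus P) ≈ 0.1374, P(genus Q) ≈ 0.6804, P(genus R) ≈ 0.1822
After 'present': normaliser = 0.7·0.1374 + 0.6·0.6804 + 0.55·0.1822; P(genus P) ≈ 0.1591, P(genus Q) ≈ 0.6752, P(genus R) ≈ 0.1657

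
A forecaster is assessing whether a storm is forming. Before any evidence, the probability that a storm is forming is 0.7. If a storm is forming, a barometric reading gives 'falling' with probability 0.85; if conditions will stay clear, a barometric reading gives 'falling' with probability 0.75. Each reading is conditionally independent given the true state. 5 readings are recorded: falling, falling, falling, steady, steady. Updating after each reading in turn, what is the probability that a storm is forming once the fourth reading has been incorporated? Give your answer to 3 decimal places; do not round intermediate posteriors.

0.671

Apply Bayes' rule sequentially, carrying P(storm) forward.
After 'falling': P(storm) = 0.85·0.7000 / (0.85·0.7000 + 0.75·0.3000) ≈ 0.7256
After 'falling': P(storm) = 0.85·0.7256 / (0.85·0.7256 + 0.75·0.2744) ≈ 0.7498
After 'falling': P(storm) = 0.85·0.7498 / (0.85·0.7498 + 0.75·0.2502) ≈ 0.7726
After 'steady': P(storm) = 0.15·0.7726 / (0.15·0.7726 + 0.25·0.2274) ≈ 0.6708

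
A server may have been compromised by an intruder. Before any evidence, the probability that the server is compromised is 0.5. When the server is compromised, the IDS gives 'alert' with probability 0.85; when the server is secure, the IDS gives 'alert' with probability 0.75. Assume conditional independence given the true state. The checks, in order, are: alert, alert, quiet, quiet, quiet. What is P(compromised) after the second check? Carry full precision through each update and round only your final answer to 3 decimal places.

After 'alert': P(compromised) = 0.85·0.5000 / (0.85·0.5000 + 0.75·0.5000) ≈ 0.5312
After 'alert': P(compromised) = 0.85·0.5312 / (0.85·0.5312 + 0.75·0.4688) ≈ 0.5623

0.562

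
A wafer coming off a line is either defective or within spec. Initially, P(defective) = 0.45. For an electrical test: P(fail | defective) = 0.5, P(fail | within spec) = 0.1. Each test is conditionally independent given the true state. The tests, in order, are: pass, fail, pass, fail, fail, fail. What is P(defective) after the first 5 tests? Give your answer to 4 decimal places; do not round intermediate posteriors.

0.9693

After 'pass': P(defective) = 0.5·0.4500 / (0.5·0.4500 + 0.9·0.5500) ≈ 0.3125
After 'fail': P(defective) = 0.5·0.3125 / (0.5·0.3125 + 0.1·0.6875) ≈ 0.6944
After 'pass': P(defective) = 0.5·0.6944 / (0.5·0.6944 + 0.9·0.3056) ≈ 0.5580
After 'fail': P(defective) = 0.5·0.5580 / (0.5·0.5580 + 0.1·0.4420) ≈ 0.8633
After 'fail': P(defective) = 0.5·0.8633 / (0.5·0.8633 + 0.1·0.1367) ≈ 0.9693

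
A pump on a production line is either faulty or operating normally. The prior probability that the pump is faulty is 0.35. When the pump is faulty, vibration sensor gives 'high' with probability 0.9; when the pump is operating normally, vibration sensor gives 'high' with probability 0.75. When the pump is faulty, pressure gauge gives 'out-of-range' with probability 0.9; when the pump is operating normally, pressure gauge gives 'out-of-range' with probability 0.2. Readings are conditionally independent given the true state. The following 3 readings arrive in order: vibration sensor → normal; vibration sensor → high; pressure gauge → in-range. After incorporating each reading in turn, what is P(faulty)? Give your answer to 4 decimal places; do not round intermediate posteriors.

0.0313

After vibration sensor='normal': P(faulty) = 0.1·0.3500 / (0.1·0.3500 + 0.25·0.6500) ≈ 0.1772
After vibration sensor='high': P(faulty) = 0.9·0.1772 / (0.9·0.1772 + 0.75·0.8228) ≈ 0.2054
After pressure gauge='in-range': P(faulty) = 0.1·0.2054 / (0.1·0.2054 + 0.8·0.7946) ≈ 0.0313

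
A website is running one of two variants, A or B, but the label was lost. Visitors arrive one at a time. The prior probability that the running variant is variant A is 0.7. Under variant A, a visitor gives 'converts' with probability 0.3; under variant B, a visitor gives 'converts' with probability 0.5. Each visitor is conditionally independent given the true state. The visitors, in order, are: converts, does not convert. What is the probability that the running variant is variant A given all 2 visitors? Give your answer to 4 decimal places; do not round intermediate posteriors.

Apply Bayes' rule sequentially, carrying P(A) forward.
After 'converts': P(A) = 0.3·0.7000 / (0.3·0.7000 + 0.5·0.3000) ≈ 0.5833
After 'does not convert': P(A) = 0.7·0.5833 / (0.7·0.5833 + 0.5·0.4167) ≈ 0.6622

0.6622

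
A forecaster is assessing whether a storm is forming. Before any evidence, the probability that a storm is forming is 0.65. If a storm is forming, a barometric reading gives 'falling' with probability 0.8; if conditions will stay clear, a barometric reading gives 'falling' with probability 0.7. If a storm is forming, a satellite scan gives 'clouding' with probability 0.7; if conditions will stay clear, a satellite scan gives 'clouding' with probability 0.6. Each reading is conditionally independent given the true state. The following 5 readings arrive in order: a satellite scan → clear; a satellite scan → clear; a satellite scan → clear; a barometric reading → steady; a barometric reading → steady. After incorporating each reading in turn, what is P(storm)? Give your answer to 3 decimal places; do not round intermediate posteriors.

After a satellite scan='clear': P(storm) = 0.3·0.6500 / (0.3·0.6500 + 0.4·0.3500) ≈ 0.5821
After a satellite scan='clear': P(storm) = 0.3·0.5821 / (0.3·0.5821 + 0.4·0.4179) ≈ 0.5109
After a satellite scan='clear': P(storm) = 0.3·0.5109 / (0.3·0.5109 + 0.4·0.4891) ≈ 0.4393
After a barometric reading='steady': P(storm) = 0.2·0.4393 / (0.2·0.4393 + 0.3·0.5607) ≈ 0.3431
After a barometric reading='steady': P(storm) = 0.2·0.3431 / (0.2·0.3431 + 0.3·0.6569) ≈ 0.2583

0.258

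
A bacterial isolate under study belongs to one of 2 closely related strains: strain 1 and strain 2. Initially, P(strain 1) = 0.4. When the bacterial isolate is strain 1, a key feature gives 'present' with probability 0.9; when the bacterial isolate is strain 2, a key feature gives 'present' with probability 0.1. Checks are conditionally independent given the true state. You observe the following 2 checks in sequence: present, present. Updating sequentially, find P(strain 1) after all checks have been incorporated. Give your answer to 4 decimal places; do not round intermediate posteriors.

0.9818

Each posterior becomes the prior for the next update.
After 'present': P(strain 1) = 0.9·0.4000 / (0.9·0.4000 + 0.1·0.6000) ≈ 0.8571
After 'present': P(strain 1) = 0.9·0.8571 / (0.9·0.8571 + 0.1·0.1429) ≈ 0.9818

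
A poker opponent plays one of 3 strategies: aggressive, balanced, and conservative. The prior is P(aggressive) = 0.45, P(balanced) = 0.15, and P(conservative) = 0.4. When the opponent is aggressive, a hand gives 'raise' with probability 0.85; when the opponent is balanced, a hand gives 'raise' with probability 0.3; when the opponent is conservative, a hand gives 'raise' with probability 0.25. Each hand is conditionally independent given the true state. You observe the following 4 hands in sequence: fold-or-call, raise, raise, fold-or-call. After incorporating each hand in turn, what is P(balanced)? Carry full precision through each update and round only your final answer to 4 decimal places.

Each posterior becomes the prior for the next update.
After 'fold-or-call': normaliser = 0.15·0.4500 + 0.7·0.1500 + 0.75·0.4000; P(aggressive) ≈ 0.1429, P(balanced) ≈ 0.2222, P(conservative) ≈ 0.6349
After 'raise': normaliser = 0.85·0.1429 + 0.3·0.2222 + 0.25·0.6349; P(aggressive) ≈ 0.3501, P(balanced) ≈ 0.1922, P(conservative) ≈ 0.4577
After 'raise': normaliser = 0.85·0.3501 + 0.3·0.1922 + 0.25·0.4577; P(aggressive) ≈ 0.6336, P(balanced) ≈ 0.1228, P(conservative) ≈ 0.2436
After 'fold-or-call': normaliser = 0.15·0.6336 + 0.7·0.1228 + 0.75·0.2436; P(aggressive) ≈ 0.2613, P(balanced) ≈ 0.2363, P(conservative) ≈ 0.5024

0.2363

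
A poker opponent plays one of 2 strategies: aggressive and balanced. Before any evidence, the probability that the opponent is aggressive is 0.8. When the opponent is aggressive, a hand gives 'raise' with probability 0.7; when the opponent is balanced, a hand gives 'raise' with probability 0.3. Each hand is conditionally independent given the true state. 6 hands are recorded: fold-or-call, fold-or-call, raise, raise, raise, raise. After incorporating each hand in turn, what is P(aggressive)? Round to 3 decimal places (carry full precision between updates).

0.956

After 'fold-or-call': P(aggressive) = 0.3·0.8000 / (0.3·0.8000 + 0.7·0.2000) ≈ 0.6316
After 'fold-or-call': P(aggressive) = 0.3·0.6316 / (0.3·0.6316 + 0.7·0.3684) ≈ 0.4235
After 'raise': P(aggressive) = 0.7·0.4235 / (0.7·0.4235 + 0.3·0.5765) ≈ 0.6316
After 'raise': P(aggressive) = 0.7·0.6316 / (0.7·0.6316 + 0.3·0.3684) ≈ 0.8000
After 'raise': P(aggressive) = 0.7·0.8000 / (0.7·0.8000 + 0.3·0.2000) ≈ 0.9032
After 'raise': P(aggressive) = 0.7·0.9032 / (0.7·0.9032 + 0.3·0.0968) ≈ 0.9561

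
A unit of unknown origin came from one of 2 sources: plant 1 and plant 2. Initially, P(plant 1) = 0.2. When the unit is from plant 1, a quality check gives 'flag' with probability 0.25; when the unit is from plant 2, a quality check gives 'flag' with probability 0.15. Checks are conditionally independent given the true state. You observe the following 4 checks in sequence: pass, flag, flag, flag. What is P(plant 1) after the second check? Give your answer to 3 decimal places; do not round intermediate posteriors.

0.269

Apply Bayes' rule sequentially, carrying P(plant 1) forward.
After 'pass': P(plant 1) = 0.75·0.2000 / (0.75·0.2000 + 0.85·0.8000) ≈ 0.1807
After 'flag': P(plant 1) = 0.25·0.1807 / (0.25·0.1807 + 0.15·0.8193) ≈ 0.2688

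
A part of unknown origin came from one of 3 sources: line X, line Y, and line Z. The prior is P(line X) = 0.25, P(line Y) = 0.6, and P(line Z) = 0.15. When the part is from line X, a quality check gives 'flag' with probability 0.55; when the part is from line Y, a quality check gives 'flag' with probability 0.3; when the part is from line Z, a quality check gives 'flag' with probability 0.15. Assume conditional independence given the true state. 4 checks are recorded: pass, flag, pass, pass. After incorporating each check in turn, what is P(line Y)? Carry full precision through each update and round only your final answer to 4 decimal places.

0.7009

Each posterior becomes the prior for the next update.
After 'pass': normaliser = 0.45·0.2500 + 0.7·0.6000 + 0.85·0.1500; P(line X) ≈ 0.1705, P(line Y) ≈ 0.6364, P(line Z) ≈ 0.1932
After 'flag': normaliser = 0.55·0.1705 + 0.3·0.6364 + 0.15·0.1932; P(line X) ≈ 0.2989, P(line Y) ≈ 0.6087, P(line Z) ≈ 0.0924
After 'pass': normaliser = 0.45·0.2989 + 0.7·0.6087 + 0.85·0.0924; P(line X) ≈ 0.2105, P(line Y) ≈ 0.6667, P(line Z) ≈ 0.1229
After 'pass': normaliser = 0.45·0.2105 + 0.7·0.6667 + 0.85·0.1229; P(line X) ≈ 0.1422, P(line Y) ≈ 0.7009, P(line Z) ≈ 0.1569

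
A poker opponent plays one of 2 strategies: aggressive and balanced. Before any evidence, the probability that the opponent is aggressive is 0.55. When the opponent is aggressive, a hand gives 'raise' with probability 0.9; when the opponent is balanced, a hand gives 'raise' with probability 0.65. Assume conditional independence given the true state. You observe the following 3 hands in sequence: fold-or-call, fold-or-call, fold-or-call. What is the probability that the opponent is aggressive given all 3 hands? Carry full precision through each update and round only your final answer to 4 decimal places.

0.0277

After 'fold-or-call': P(aggressive) = 0.1·0.5500 / (0.1·0.5500 + 0.35·0.4500) ≈ 0.2588
After 'fold-or-call': P(aggressive) = 0.1·0.2588 / (0.1·0.2588 + 0.35·0.7412) ≈ 0.0907
After 'fold-or-call': P(aggressive) = 0.1·0.0907 / (0.1·0.0907 + 0.35·0.9093) ≈ 0.0277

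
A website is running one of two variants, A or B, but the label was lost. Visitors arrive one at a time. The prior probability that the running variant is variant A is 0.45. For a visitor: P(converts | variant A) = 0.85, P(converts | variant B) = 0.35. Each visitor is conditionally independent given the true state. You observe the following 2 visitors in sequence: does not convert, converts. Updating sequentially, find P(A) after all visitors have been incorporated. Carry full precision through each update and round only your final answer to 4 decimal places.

0.3144

After 'does not convert': P(A) = 0.15·0.4500 / (0.15·0.4500 + 0.65·0.5500) ≈ 0.1588
After 'converts': P(A) = 0.85·0.1588 / (0.85·0.1588 + 0.35·0.8412) ≈ 0.3144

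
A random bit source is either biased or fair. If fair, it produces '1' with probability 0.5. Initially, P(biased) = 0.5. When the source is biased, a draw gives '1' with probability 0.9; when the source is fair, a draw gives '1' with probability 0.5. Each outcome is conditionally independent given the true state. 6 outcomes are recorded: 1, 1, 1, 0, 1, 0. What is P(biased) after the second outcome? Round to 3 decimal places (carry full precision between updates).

0.764

After '1': P(biased) = 0.9·0.5000 / (0.9·0.5000 + 0.5·0.5000) ≈ 0.6429
After '1': P(biased) = 0.9·0.6429 / (0.9·0.6429 + 0.5·0.3571) ≈ 0.7642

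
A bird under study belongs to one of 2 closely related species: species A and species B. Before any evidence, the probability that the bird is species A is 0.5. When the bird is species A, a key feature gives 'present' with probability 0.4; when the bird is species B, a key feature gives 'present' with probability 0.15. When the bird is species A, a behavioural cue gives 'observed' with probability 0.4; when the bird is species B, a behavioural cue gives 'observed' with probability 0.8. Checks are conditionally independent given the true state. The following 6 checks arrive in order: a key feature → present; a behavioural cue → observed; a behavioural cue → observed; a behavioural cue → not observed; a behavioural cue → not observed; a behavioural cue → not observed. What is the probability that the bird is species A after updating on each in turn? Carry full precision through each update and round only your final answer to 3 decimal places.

After a key feature='present': P(species A) = 0.4·0.5000 / (0.4·0.5000 + 0.15·0.5000) ≈ 0.7273
After a behavioural cue='observed': P(species A) = 0.4·0.7273 / (0.4·0.7273 + 0.8·0.2727) ≈ 0.5714
After a behavioural cue='observed': P(species A) = 0.4·0.5714 / (0.4·0.5714 + 0.8·0.4286) ≈ 0.4000
After a behavioural cue='not observed': P(species A) = 0.6·0.4000 / (0.6·0.4000 + 0.2·0.6000) ≈ 0.6667
After a behavioural cue='not observed': P(species A) = 0.6·0.6667 / (0.6·0.6667 + 0.2·0.3333) ≈ 0.8571
After a behavioural cue='not observed': P(species A) = 0.6·0.8571 / (0.6·0.8571 + 0.2·0.1429) ≈ 0.9474

0.947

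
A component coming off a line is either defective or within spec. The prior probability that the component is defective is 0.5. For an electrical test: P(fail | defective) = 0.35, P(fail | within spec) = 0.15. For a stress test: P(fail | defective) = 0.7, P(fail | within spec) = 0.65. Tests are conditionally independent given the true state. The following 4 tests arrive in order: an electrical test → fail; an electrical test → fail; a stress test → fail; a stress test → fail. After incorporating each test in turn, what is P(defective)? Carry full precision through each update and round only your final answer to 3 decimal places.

After an electrical test='fail': P(defective) = 0.35·0.5000 / (0.35·0.5000 + 0.15·0.5000) ≈ 0.7000
After an electrical test='fail': P(defective) = 0.35·0.7000 / (0.35·0.7000 + 0.15·0.3000) ≈ 0.8448
After a stress test='fail': P(defective) = 0.7·0.8448 / (0.7·0.8448 + 0.65·0.1552) ≈ 0.8543
After a stress test='fail': P(defective) = 0.7·0.8543 / (0.7·0.8543 + 0.65·0.1457) ≈ 0.8633

0.863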